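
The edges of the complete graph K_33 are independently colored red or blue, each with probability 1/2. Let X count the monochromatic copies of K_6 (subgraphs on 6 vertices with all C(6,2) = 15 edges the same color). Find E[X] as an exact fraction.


Let X = Σ_S X_S over the C(33, 6) = 1107568 subsets S of size 6, where X_S = 1 if the K_6 on S is monochromatic.
For a fixed S, the K_6 on S has C(6, 2) = 15 edges. P[all 15 edges red] = (1/2)^15, and likewise for blue, so P[monochromatic] = 2·(1/2)^15 = 2^{1 − 15} = 1/16384.
Summing: E[X] = C(33, 6) · 2^{1 − 15} = 1107568 · 1/16384 = 69223/1024.
Numerically: E[X] ≈ 67.6006.

E[X] = C(33,6)·2^(1−C(6,2)) = 69223/1024 ≈ 67.6006.


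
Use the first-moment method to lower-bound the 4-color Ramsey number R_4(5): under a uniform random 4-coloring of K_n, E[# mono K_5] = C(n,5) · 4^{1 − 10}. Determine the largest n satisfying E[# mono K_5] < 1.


We need C(n, 5) · 4^{1 − 10} < 1, i.e. C(n, 5) < 4^{10 − 1} = 262144.
Check values of n near the boundary:
  n = 27: C(27, 5) = 80730; 80730 < 262144? YES
  n = 28: C(28, 5) = 98280; 98280 < 262144? YES
  n = 29: C(29, 5) = 118755; 118755 < 262144? YES
  n = 30: C(30, 5) = 142506; 142506 < 262144? YES
  n = 31: C(31, 5) = 169911; 169911 < 262144? YES
  n = 32: C(32, 5) = 201376; 201376 < 262144? YES
  n = 33: C(33, 5) = 237336; 237336 < 262144? YES
  n = 34: C(34, 5) = 278256; 278256 < 262144? NO
  n = 35: C(35, 5) = 324632; 324632 < 262144? NO
The largest n with C(n, 5) < 262144 is n = 33 (where E[X] = 29667/32768 ≈ 0.90536). Hence R_4(5) > 33, i.e. R_4(5) ≥ 34.

Largest n = 33; hence R_4(5) > 33.


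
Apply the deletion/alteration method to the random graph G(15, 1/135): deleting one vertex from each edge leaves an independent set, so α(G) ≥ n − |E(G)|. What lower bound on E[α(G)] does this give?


E[|E(G)|] = C(15, 2)·p = 105 · (1/135) = 7/9.
E[α(G)] ≥ n − E[|E(G)|] = 15 − 7/9 = 128/9.
Numerically: ≈ 14.2222.
(This is only a lower bound; the true E[α(G)] may be larger.)

E[α(G)] ≥ 128/9 ≈ 14.2222.


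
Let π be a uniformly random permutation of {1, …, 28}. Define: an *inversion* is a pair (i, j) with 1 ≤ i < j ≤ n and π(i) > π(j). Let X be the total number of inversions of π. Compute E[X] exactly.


Write X = Σ X_I over the C(28, 2) = 378 pairs i < j, with X_I the indicator of one inversion.
There are 378 indicators.
For each fixed pair i < j, the values π(i) and π(j) are two distinct elements of {1, …, 28} in uniformly random order; by symmetry P[π(i) > π(j)] = 1/2.
By linearity: E[X] = 378 · (1/2) = C(28, 2) · (1/2) = 378/2 = 189 ≈ 189.00000.

E[X] = 189 = 189.00000.


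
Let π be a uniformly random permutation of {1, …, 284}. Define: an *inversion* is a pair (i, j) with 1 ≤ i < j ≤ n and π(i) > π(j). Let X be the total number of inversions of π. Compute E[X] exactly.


Write X = Σ X_I over the C(284, 2) = 40186 pairs i < j, with X_I the indicator of one inversion.
There are 40186 indicators.
For each fixed pair i < j, the values π(i) and π(j) are two distinct elements of {1, …, 284} in uniformly random order; by symmetry P[π(i) > π(j)] = 1/2.
By linearity: E[X] = 40186 · (1/2) = C(284, 2) · (1/2) = 40186/2 = 20093 ≈ 20093.000.

E[X] = 20093 = 20093.000.


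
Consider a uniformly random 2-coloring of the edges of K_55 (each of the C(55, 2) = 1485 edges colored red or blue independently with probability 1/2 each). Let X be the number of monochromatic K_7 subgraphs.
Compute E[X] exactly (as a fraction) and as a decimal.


Let X = Σ_S X_S over the C(55, 7) = 202927725 subsets S of size 7, where X_S = 1 if the K_7 on S is monochromatic.
For a fixed S, the K_7 on S has C(7, 2) = 21 edges. P[all 21 edges red] = (1/2)^21, and likewise for blue, so P[monochromatic] = 2·(1/2)^21 = 2^{1 − 21} = 1/1048576.
Summing: E[X] = C(55, 7) · 2^{1 − 21} = 202927725 · 1/1048576 = 202927725/1048576.
Numerically: E[X] ≈ 193.526959.

E[X] = C(55,7)·2^(1−C(7,2)) = 202927725/1048576 ≈ 193.526959.


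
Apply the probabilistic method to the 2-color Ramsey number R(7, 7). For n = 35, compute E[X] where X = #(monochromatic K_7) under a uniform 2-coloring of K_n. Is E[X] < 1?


E[X] = C(35, 7) · 2^{1 − 21} = 6724520 · 2^{−20} = 6724520/1048576.
As a reduced fraction: E[X] = 840565/131072 ≈ 6.41300.
Is E[X] < 1? NO.
Since E[X] ≥ 1, the first-moment bound is inconclusive at n = 35; it does NOT by itself certify R(7, 7) > 35.

E[X] = 840565/131072 ≈ 6.41300; E[X] ≥ 1; first-moment method inconclusive here.


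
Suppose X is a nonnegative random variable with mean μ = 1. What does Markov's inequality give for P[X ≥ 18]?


μ = E[X] = 1, a = 18.
Markov: P[X ≥ 18] ≤ μ/a = (1)/18 = 1/18.
Numerically: ≈ 0.056.
(Since a = 18 > μ = 1.000, the bound 1/18 is < 1 and informative.)

P[X ≥ 18] ≤ 1/18 ≈ 0.056.


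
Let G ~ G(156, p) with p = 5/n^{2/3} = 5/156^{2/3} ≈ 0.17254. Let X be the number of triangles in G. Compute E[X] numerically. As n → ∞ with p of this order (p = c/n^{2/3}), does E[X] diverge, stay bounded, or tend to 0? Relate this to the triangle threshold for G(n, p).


Number of potential triangles: C(156, 3) = 620620.
Each occurs with probability p³ ≈ (0.17254)³ ≈ 5.1364234e-03.
By linearity: E[X] = C(156, 3)·p³ ≈ 620620 · 5.1364234e-03 ≈ 3187.76709.
Since α = 2/3 < 1, p = c/n^{2/3} ≫ 1/n is above the triangle threshold p ~ 1/n. Asymptotically E[X] ~ (c³/6)·n^{3(1−α)} = (5³/6)·n^{1} → ∞; triangles are abundant w.h.p.

E[X] ≈ 3187.76709; in regime p = Θ(1/n^{2/3}) E[X] diverges (above the triangle threshold p ~ 1/n).


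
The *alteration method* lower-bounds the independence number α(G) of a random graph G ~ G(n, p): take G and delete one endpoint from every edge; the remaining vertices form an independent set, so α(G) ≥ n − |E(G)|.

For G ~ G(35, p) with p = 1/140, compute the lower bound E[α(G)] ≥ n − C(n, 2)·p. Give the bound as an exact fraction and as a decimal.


E[|E(G)|] = C(35, 2)·p = 595 · (1/140) = 17/4.
E[α(G)] ≥ n − E[|E(G)|] = 35 − 17/4 = 123/4.
Numerically: ≈ 30.7500.
(This is only a lower bound; the true E[α(G)] may be larger.)

E[α(G)] ≥ 123/4 ≈ 30.7500.


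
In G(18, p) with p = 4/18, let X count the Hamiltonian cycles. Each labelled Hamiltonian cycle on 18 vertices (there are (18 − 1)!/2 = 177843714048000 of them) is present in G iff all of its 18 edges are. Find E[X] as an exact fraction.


K_18 has (18 − 1)!/2 = 177843714048000 labelled Hamiltonian cycles.
For each such Hamiltonian cycle H, let X_H = 1 if all 18 edges of H are present in G. Then P[X_H = 1] = p^{18} = (2/9)^{18} = 262144/150094635296999121.
Summing the indicators: E[X] = Σ_H E[X_H] = 177843714048000 · p^{18} = 177843714048000 · 262144/150094635296999121 = 63951526166528000/205891132094649.
Numerically: E[X] ≈ 310.61.

E[X] = 177843714048000 · (2/9)^{18} = 63951526166528000/205891132094649 ≈ 310.61.


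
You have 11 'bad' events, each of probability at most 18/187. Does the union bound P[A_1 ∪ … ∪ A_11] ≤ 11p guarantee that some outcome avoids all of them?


Union bound: P[∪_{i=1}^{11} A_i] ≤ Σ_i P[A_i] ≤ 11·p = 11·(18/187) = 18/17.
Numerically: 18/17 ≈ 1.0588235.
Is 18/17 < 1? NO.
Since the bound 18/17 is ≥ 1, the union bound is uninformative here; it does NOT by itself certify existence.

11·p = 18/17 ≈ 1.0588235; existence NOT certified by the union bound.


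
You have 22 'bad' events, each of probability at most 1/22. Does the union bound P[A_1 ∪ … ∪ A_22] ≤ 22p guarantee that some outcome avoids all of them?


Union bound: P[∪_{i=1}^{22} A_i] ≤ Σ_i P[A_i] ≤ 22·p = 22·(1/22) = 1.
Numerically: 1 ≈ 1.0000000.
Is 1 < 1? NO.
Since the bound 1 is ≥ 1, the union bound is uninformative here; it does NOT by itself certify existence.

22·p = 1 ≈ 1.0000000; existence NOT certified by the union bound.


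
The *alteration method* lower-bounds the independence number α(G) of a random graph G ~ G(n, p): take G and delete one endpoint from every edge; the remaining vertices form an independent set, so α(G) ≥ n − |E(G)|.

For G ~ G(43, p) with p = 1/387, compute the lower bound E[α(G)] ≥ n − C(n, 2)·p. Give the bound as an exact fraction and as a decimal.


E[|E(G)|] = C(43, 2)·p = 903 · (1/387) = 7/3.
E[α(G)] ≥ n − E[|E(G)|] = 43 − 7/3 = 122/3.
Numerically: ≈ 40.666667.
(This is only a lower bound; the true E[α(G)] may be larger.)

E[α(G)] ≥ 122/3 ≈ 40.666667.


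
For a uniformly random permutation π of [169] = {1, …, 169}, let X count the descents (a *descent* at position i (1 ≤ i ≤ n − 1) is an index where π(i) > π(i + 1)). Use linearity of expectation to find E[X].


Write X = Σ X_I over i = 1, …, 168, with X_I the indicator of one descent.
There are 168 indicators.
For each fixed i, the pair (π(i), π(i+1)) is a uniformly random ordered pair of distinct values from {1, …, 169}; by symmetry P[π(i) > π(i+1)] = 1/2.
By linearity: E[X] = 168 · (1/2) = (169 − 1) · (1/2) = 84 ≈ 84.00000.

E[X] = 84 = 84.00000.


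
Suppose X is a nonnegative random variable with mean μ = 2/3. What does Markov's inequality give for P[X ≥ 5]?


μ = E[X] = 2/3, a = 5.
Markov: P[X ≥ 5] ≤ μ/a = (2/3)/5 = 2/15.
Numerically: ≈ 0.1333.
(Since a = 5 > μ = 0.6667, the bound 2/15 is < 1 and informative.)

P[X ≥ 5] ≤ 2/15 ≈ 0.1333.


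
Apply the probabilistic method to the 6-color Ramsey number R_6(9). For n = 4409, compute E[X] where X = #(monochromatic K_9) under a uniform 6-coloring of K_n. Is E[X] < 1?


E[X] = C(4409, 9) · 6^{1 − 36} = 1720875732988608787686577131 · 6^{−35} = 1720875732988608787686577131/1719070799748422591028658176.
As a reduced fraction: E[X] = 573625244329536262562192377/573023599916140863676219392 ≈ 1.001.
Is E[X] < 1? NO.
Since E[X] ≥ 1, the first-moment bound is inconclusive at n = 4409; it does NOT by itself certify R_6(9) > 4409.

E[X] = 573625244329536262562192377/573023599916140863676219392 ≈ 1.001; E[X] ≥ 1; first-moment method inconclusive here.


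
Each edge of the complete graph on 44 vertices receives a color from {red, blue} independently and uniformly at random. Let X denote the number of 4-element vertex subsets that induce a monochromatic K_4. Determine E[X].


Let X = Σ_S X_S over the C(44, 4) = 135751 subsets S of size 4, where X_S = 1 if the K_4 on S is monochromatic.
For a fixed S, the K_4 on S has C(4, 2) = 6 edges. P[all 6 edges red] = (1/2)^6, and likewise for blue, so P[monochromatic] = 2·(1/2)^6 = 2^{1 − 6} = 1/32.
By linearity: E[X] = C(44, 4) · 2^{1 − 6} = 135751 · 1/32 = 135751/32.
Numerically: E[X] ≈ 4242.218750.

E[X] = C(44,4)·2^(1−C(4,2)) = 135751/32 ≈ 4242.218750.


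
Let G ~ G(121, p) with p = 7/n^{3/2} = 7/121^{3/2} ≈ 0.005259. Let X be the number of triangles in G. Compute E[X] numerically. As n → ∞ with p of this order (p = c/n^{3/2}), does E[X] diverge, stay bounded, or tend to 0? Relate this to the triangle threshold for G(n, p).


Number of potential triangles: C(121, 3) = 287980.
Each occurs with probability p³ ≈ (0.005259)³ ≈ 1.454655e-07.
By linearity: E[X] = C(121, 3)·p³ ≈ 287980 · 1.454655e-07 ≈ 0.0419.
Since α = 3/2 > 1, p = c/n^{3/2} = o(1/n) is below the triangle threshold p ~ 1/n. Asymptotically E[X] ~ (c³/6)·n^{3(1−α)} = (7³/6)·n^{-1.5} → 0, so by Markov's inequality G has no triangles w.h.p.

E[X] ≈ 0.0419; in regime p = Θ(1/n^{3/2}) E[X] tends to 0 (below the triangle threshold p ~ 1/n).


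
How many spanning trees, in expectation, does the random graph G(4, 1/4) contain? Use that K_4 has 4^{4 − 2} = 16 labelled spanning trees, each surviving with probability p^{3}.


K_4 has 4^{4 − 2} = 16 labelled spanning trees.
For each such spanning tree H, let X_H = 1 if all 3 edges of H are present in G. Then P[X_H = 1] = p^{3} = (1/4)^{3} = 1/64.
By linearity: E[X] = Σ_H E[X_H] = 16 · p^{3} = 16 · 1/64 = 1/4.
Numerically: E[X] ≈ 0.25.

E[X] = 16 · (1/4)^{3} = 1/4 ≈ 0.25.


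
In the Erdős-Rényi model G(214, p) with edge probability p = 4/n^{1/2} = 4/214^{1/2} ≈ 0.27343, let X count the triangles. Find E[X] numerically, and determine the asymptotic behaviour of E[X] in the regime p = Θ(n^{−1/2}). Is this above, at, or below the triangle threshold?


Number of potential triangles: C(214, 3) = 1610564.
Each occurs with probability p³ ≈ (0.27343)³ ≈ 2.0443691e-02.
By linearity: E[X] = C(214, 3)·p³ ≈ 1610564 · 2.0443691e-02 ≈ 32925.87320.
Since α = 1/2 < 1, p = c/n^{1/2} ≫ 1/n is above the triangle threshold p ~ 1/n. Asymptotically E[X] ~ (c³/6)·n^{3(1−α)} = (4³/6)·n^{1.5} → ∞; triangles are abundant w.h.p.

E[X] ≈ 32925.87320; in regime p = Θ(1/n^{1/2}) E[X] diverges (above the triangle threshold p ~ 1/n).


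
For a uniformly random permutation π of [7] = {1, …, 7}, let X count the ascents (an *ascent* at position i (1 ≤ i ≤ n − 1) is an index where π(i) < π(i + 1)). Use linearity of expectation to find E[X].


Write X = Σ X_I over i = 1, …, 6, with X_I the indicator of one ascent.
There are 6 indicators.
For each fixed i, the pair (π(i), π(i+1)) is a uniformly random ordered pair of distinct values from {1, …, 7}; by symmetry P[π(i) < π(i+1)] = 1/2.
By linearity: E[X] = 6 · (1/2) = (7 − 1) · (1/2) = 3 ≈ 3.000.

E[X] = 3 = 3.000.


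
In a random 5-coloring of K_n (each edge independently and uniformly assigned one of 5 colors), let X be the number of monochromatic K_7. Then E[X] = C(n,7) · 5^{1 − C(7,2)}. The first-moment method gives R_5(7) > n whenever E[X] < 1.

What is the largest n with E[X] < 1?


We need C(n, 7) · 5^{1 − 21} < 1, i.e. C(n, 7) < 5^{21 − 1} = 95367431640625.
Check values of n near the boundary:
  n = 332: C(332, 7) = 82772214646616; 82772214646616 < 95367431640625? YES
  n = 333: C(333, 7) = 84549532139028; 84549532139028 < 95367431640625? YES
  n = 334: C(334, 7) = 86359460961576; 86359460961576 < 95367431640625? YES
  n = 335: C(335, 7) = 88202498238195; 88202498238195 < 95367431640625? YES
  n = 336: C(336, 7) = 90079147136880; 90079147136880 < 95367431640625? YES
  n = 337: C(337, 7) = 91989916924632; 91989916924632 < 95367431640625? YES
  n = 338: C(338, 7) = 93935323022736; 93935323022736 < 95367431640625? YES
  n = 339: C(339, 7) = 95915887062372; 95915887062372 < 95367431640625? NO
  n = 340: C(340, 7) = 97932136940560; 97932136940560 < 95367431640625? NO
The largest n with C(n, 7) < 95367431640625 is n = 338 (where E[X] = 93935323022736/95367431640625 ≈ 0.9849833). Hence R_5(7) > 338, i.e. R_5(7) ≥ 339.

Largest n = 338; hence R_5(7) > 338.


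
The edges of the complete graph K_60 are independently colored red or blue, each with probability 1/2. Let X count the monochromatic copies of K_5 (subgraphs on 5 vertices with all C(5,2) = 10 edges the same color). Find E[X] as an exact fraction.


Let X = Σ_S X_S over the C(60, 5) = 5461512 subsets S of size 5, where X_S = 1 if the K_5 on S is monochromatic.
For a fixed S, the K_5 on S has C(5, 2) = 10 edges. P[all 10 edges red] = (1/2)^10, and likewise for blue, so P[monochromatic] = 2·(1/2)^10 = 2^{1 − 10} = 1/512.
Summing: E[X] = C(60, 5) · 2^{1 − 10} = 5461512 · 1/512 = 682689/64.
Numerically: E[X] ≈ 10667.01562.

E[X] = C(60,5)·2^(1−C(5,2)) = 682689/64 ≈ 10667.01562.


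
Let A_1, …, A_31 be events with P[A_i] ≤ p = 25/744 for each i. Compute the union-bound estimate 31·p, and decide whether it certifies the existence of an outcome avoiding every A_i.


Union bound: P[∪_{i=1}^{31} A_i] ≤ Σ_i P[A_i] ≤ 31·p = 31·(25/744) = 25/24.
Numerically: 25/24 ≈ 1.0417.
Is 25/24 < 1? NO.
Since the bound 25/24 is ≥ 1, the union bound is uninformative here; it does NOT by itself certify existence.

31·p = 25/24 ≈ 1.0417; existence NOT certified by the union bound.


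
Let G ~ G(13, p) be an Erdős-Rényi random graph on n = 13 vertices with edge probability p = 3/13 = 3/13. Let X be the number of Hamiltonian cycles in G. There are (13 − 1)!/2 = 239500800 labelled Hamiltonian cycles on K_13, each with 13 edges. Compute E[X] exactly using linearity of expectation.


K_13 has (13 − 1)!/2 = 239500800 labelled Hamiltonian cycles.
For each such Hamiltonian cycle H, let X_H = 1 if all 13 edges of H are present in G. Then P[X_H = 1] = p^{13} = (3/13)^{13} = 1594323/302875106592253.
By linearity of expectation: E[X] = Σ_H E[X_H] = 239500800 · p^{13} = 239500800 · 1594323/302875106592253 = 381841633958400/302875106592253.
Numerically: E[X] ≈ 1.26.

E[X] = 239500800 · (3/13)^{13} = 381841633958400/302875106592253 ≈ 1.26.


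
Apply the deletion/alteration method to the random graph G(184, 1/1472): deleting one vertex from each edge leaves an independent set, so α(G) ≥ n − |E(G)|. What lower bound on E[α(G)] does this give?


E[|E(G)|] = C(184, 2)·p = 16836 · (1/1472) = 183/16.
E[α(G)] ≥ n − E[|E(G)|] = 184 − 183/16 = 2761/16.
Numerically: ≈ 172.562500.
(This is only a lower bound; the true E[α(G)] may be larger.)

E[α(G)] ≥ 2761/16 ≈ 172.562500.


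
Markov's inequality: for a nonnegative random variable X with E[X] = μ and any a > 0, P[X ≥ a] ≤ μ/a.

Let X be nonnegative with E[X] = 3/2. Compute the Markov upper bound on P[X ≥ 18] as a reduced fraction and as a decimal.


μ = E[X] = 3/2, a = 18.
Markov: P[X ≥ 18] ≤ μ/a = (3/2)/18 = 1/12.
Numerically: ≈ 0.083.
(Since a = 18 > μ = 1.500, the bound 1/12 is < 1 and informative.)

P[X ≥ 18] ≤ 1/12 ≈ 0.083.


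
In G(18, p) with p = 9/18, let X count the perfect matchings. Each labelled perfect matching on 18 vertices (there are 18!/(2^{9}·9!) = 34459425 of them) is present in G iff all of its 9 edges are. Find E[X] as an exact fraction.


K_18 has 18!/(2^{9}·9!) = 34459425 labelled perfect matchings.
For each such perfect matching H, let X_H = 1 if all 9 edges of H are present in G. Then P[X_H = 1] = p^{9} = (1/2)^{9} = 1/512.
By linearity: E[X] = Σ_H E[X_H] = 34459425 · p^{9} = 34459425 · 1/512 = 34459425/512.
Numerically: E[X] ≈ 67303.6.

E[X] = 34459425 · (1/2)^{9} = 34459425/512 ≈ 67303.6.


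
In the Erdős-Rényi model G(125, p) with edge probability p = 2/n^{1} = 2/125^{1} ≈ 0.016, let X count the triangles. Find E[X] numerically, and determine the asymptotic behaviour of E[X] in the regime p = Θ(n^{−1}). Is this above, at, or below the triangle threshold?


Number of potential triangles: C(125, 3) = 317750.
Each occurs with probability p³ ≈ (0.016)³ ≈ 4.0960000e-06.
By linearity: E[X] = C(125, 3)·p³ ≈ 317750 · 4.0960000e-06 ≈ 1.30150.
Here α = 1, so p = 2/n is exactly at the triangle threshold p ~ 1/n. Asymptotically E[X] → c³/6 = 2³/6 = 4/3 ≈ 1.33333, a bounded constant. In this regime the triangle count is asymptotically Poisson(c³/6).

E[X] ≈ 1.30150; in regime p = Θ(1/n^{1}) E[X] stays bounded (at the triangle threshold p ~ 1/n).


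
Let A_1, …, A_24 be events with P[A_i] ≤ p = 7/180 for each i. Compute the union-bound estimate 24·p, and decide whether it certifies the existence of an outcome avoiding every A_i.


Union bound: P[∪_{i=1}^{24} A_i] ≤ Σ_i P[A_i] ≤ 24·p = 24·(7/180) = 14/15.
Numerically: 14/15 ≈ 0.9333.
Is 14/15 < 1? YES.
Since P[∪ A_i] ≤ 14/15 < 1, the complement has P[∩ A_i^c] ≥ 1 − 14/15 = 1/15 > 0, so some outcome avoids every A_i.

24·p = 14/15 ≈ 0.9333; existence CERTIFIED by the union bound.


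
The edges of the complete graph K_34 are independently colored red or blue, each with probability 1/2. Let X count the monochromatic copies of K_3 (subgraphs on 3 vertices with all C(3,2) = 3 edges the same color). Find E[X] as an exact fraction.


Let X = Σ_S X_S over the C(34, 3) = 5984 subsets S of size 3, where X_S = 1 if the K_3 on S is monochromatic.
For a fixed S, the K_3 on S has C(3, 2) = 3 edges. P[all 3 edges red] = (1/2)^3, and likewise for blue, so P[monochromatic] = 2·(1/2)^3 = 2^{1 − 3} = 1/4.
By linearity: E[X] = C(34, 3) · 2^{1 − 3} = 5984 · 1/4 = 1496.
Numerically: E[X] ≈ 1496.0000.

E[X] = C(34,3)·2^(1−C(3,2)) = 1496 ≈ 1496.0000.


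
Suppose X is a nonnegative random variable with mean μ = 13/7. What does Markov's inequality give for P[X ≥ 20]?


μ = E[X] = 13/7, a = 20.
Markov: P[X ≥ 20] ≤ μ/a = (13/7)/20 = 13/140.
Numerically: ≈ 0.092857.
(Since a = 20 > μ = 1.857143, the bound 13/140 is < 1 and informative.)

P[X ≥ 20] ≤ 13/140 ≈ 0.092857.


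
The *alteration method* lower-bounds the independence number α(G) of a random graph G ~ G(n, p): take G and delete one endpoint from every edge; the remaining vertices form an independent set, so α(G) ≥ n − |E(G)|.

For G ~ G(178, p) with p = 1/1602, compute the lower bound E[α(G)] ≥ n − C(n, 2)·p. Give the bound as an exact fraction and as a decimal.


E[|E(G)|] = C(178, 2)·p = 15753 · (1/1602) = 59/6.
E[α(G)] ≥ n − E[|E(G)|] = 178 − 59/6 = 1009/6.
Numerically: ≈ 168.16667.
(This is only a lower bound; the true E[α(G)] may be larger.)

E[α(G)] ≥ 1009/6 ≈ 168.16667.


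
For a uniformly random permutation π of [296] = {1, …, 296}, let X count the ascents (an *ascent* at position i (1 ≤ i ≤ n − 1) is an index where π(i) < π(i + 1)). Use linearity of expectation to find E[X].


Write X = Σ X_I over i = 1, …, 295, with X_I the indicator of one ascent.
There are 295 indicators.
For each fixed i, the pair (π(i), π(i+1)) is a uniformly random ordered pair of distinct values from {1, …, 296}; by symmetry P[π(i) < π(i+1)] = 1/2.
By linearity: E[X] = 295 · (1/2) = (296 − 1) · (1/2) = 295/2 ≈ 147.50000.

E[X] = 295/2 = 147.50000.


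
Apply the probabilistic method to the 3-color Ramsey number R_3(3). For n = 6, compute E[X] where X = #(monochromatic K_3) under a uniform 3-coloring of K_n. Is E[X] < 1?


E[X] = C(6, 3) · 3^{1 − 3} = 20 · 3^{−2} = 20/9.
As a reduced fraction: E[X] = 20/9 ≈ 2.2222.
Is E[X] < 1? NO.
Since E[X] ≥ 1, the first-moment bound is inconclusive at n = 6; it does NOT by itself certify R_3(3) > 6.

E[X] = 20/9 ≈ 2.2222; E[X] ≥ 1; first-moment method inconclusive here.


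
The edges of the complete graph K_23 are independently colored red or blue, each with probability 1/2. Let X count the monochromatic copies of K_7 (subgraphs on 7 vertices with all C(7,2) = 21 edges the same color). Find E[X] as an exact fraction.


Let X = Σ_S X_S over the C(23, 7) = 245157 subsets S of size 7, where X_S = 1 if the K_7 on S is monochromatic.
For a fixed S, the K_7 on S has C(7, 2) = 21 edges. P[all 21 edges red] = (1/2)^21, and likewise for blue, so P[monochromatic] = 2·(1/2)^21 = 2^{1 − 21} = 1/1048576.
By linearity of expectation: E[X] = C(23, 7) · 2^{1 − 21} = 245157 · 1/1048576 = 245157/1048576.
Numerically: E[X] ≈ 0.233800.

E[X] = C(23,7)·2^(1−C(7,2)) = 245157/1048576 ≈ 0.233800.


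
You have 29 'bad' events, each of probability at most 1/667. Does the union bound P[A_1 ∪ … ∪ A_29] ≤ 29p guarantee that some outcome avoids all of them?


Union bound: P[∪_{i=1}^{29} A_i] ≤ Σ_i P[A_i] ≤ 29·p = 29·(1/667) = 1/23.
Numerically: 1/23 ≈ 0.0435.
Is 1/23 < 1? YES.
Since P[∪ A_i] ≤ 1/23 < 1, the complement has P[∩ A_i^c] ≥ 1 − 1/23 = 22/23 > 0, so some outcome avoids every A_i.

29·p = 1/23 ≈ 0.0435; existence CERTIFIED by the union bound.


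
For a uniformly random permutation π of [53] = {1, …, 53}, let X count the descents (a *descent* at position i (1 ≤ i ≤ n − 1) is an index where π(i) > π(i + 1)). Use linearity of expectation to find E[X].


Write X = Σ X_I over i = 1, …, 52, with X_I the indicator of one descent.
There are 52 indicators.
For each fixed i, the pair (π(i), π(i+1)) is a uniformly random ordered pair of distinct values from {1, …, 53}; by symmetry P[π(i) > π(i+1)] = 1/2.
By linearity: E[X] = 52 · (1/2) = (53 − 1) · (1/2) = 26 ≈ 26.000.

E[X] = 26 = 26.000.


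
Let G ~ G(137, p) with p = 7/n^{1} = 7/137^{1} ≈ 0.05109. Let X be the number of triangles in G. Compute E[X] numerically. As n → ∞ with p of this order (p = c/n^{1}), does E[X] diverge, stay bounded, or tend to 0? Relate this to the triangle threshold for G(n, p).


Number of potential triangles: C(137, 3) = 419220.
Each occurs with probability p³ ≈ (0.05109)³ ≈ 1.333928e-04.
By linearity: E[X] = C(137, 3)·p³ ≈ 419220 · 1.333928e-04 ≈ 55.9209.
Here α = 1, so p = 7/n is exactly at the triangle threshold p ~ 1/n. Asymptotically E[X] → c³/6 = 7³/6 = 343/6 ≈ 57.1667, a bounded constant. In this regime the triangle count is asymptotically Poisson(c³/6).

E[X] ≈ 55.9209; in regime p = Θ(1/n^{1}) E[X] stays bounded (at the triangle threshold p ~ 1/n).


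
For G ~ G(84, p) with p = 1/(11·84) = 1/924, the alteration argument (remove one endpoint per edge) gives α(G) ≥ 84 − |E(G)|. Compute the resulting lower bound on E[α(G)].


E[|E(G)|] = C(84, 2)·p = 3486 · (1/924) = 83/22.
E[α(G)] ≥ n − E[|E(G)|] = 84 − 83/22 = 1765/22.
Numerically: ≈ 80.227.
(This is only a lower bound; the true E[α(G)] may be larger.)

E[α(G)] ≥ 1765/22 ≈ 80.227.


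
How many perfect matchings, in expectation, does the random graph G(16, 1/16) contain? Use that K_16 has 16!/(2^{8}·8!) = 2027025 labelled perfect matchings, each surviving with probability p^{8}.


K_16 has 16!/(2^{8}·8!) = 2027025 labelled perfect matchings.
For each such perfect matching H, let X_H = 1 if all 8 edges of H are present in G. Then P[X_H = 1] = p^{8} = (1/16)^{8} = 1/4294967296.
By linearity: E[X] = Σ_H E[X_H] = 2027025 · p^{8} = 2027025 · 1/4294967296 = 2027025/4294967296.
Numerically: E[X] ≈ 0.000472.

E[X] = 2027025 · (1/16)^{8} = 2027025/4294967296 ≈ 0.000472.


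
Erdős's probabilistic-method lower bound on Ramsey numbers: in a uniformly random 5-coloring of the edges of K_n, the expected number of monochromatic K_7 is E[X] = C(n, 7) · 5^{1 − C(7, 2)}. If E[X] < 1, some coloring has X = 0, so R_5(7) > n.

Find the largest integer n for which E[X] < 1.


We need C(n, 7) · 5^{1 − 21} < 1, i.e. C(n, 7) < 5^{21 − 1} = 95367431640625.
Check values of n near the boundary:
  n = 335: C(335, 7) = 88202498238195; 88202498238195 < 95367431640625? YES
  n = 336: C(336, 7) = 90079147136880; 90079147136880 < 95367431640625? YES
  n = 337: C(337, 7) = 91989916924632; 91989916924632 < 95367431640625? YES
  n = 338: C(338, 7) = 93935323022736; 93935323022736 < 95367431640625? YES
  n = 339: C(339, 7) = 95915887062372; 95915887062372 < 95367431640625? NO
The largest n with C(n, 7) < 95367431640625 is n = 338 (where E[X] = 93935323022736/95367431640625 ≈ 0.984983). Hence R_5(7) > 338, i.e. R_5(7) ≥ 339.

Largest n = 338; hence R_5(7) > 338.


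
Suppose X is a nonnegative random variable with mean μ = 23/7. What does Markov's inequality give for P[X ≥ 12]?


μ = E[X] = 23/7, a = 12.
Markov: P[X ≥ 12] ≤ μ/a = (23/7)/12 = 23/84.
Numerically: ≈ 0.2738.
(Since a = 12 > μ = 3.2857, the bound 23/84 is < 1 and informative.)

P[X ≥ 12] ≤ 23/84 ≈ 0.2738.


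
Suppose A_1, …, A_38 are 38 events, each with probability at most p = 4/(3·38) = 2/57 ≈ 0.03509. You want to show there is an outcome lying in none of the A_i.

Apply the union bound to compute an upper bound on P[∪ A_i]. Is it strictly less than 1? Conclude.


Union bound: P[∪_{i=1}^{38} A_i] ≤ Σ_i P[A_i] ≤ 38·p = 38·(2/57) = 4/3.
Numerically: 4/3 ≈ 1.33333.
Is 4/3 < 1? NO.
Since the bound 4/3 is ≥ 1, the union bound is uninformative here; it does NOT by itself certify existence.

38·p = 4/3 ≈ 1.33333; existence NOT certified by the union bound.


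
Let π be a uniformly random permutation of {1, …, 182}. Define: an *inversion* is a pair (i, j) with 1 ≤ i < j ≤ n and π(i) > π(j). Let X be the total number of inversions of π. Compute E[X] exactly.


Write X = Σ X_I over the C(182, 2) = 16471 pairs i < j, with X_I the indicator of one inversion.
There are 16471 indicators.
For each fixed pair i < j, the values π(i) and π(j) are two distinct elements of {1, …, 182} in uniformly random order; by symmetry P[π(i) > π(j)] = 1/2.
By linearity: E[X] = 16471 · (1/2) = C(182, 2) · (1/2) = 16471/2 = 16471/2 ≈ 8235.50000.

E[X] = 16471/2 = 8235.50000.


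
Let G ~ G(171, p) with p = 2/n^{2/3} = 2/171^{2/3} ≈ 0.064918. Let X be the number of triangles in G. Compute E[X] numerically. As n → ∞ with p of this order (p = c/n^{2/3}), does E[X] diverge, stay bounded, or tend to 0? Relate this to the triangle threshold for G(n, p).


Number of potential triangles: C(171, 3) = 818805.
Each occurs with probability p³ ≈ (0.064918)³ ≈ 2.7358845e-04.
By linearity: E[X] = C(171, 3)·p³ ≈ 818805 · 2.7358845e-04 ≈ 224.01559.
Since α = 2/3 < 1, p = c/n^{2/3} ≫ 1/n is above the triangle threshold p ~ 1/n. Asymptotically E[X] ~ (c³/6)·n^{3(1−α)} = (2³/6)·n^{1} → ∞; triangles are abundant w.h.p.

E[X] ≈ 224.01559; in regime p = Θ(1/n^{2/3}) E[X] diverges (above the triangle threshold p ~ 1/n).


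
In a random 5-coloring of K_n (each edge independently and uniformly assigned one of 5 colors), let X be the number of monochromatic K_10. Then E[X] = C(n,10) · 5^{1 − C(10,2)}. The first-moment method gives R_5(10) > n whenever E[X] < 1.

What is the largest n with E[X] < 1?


We need C(n, 10) · 5^{1 − 45} < 1, i.e. C(n, 10) < 5^{45 − 1} = 5684341886080801486968994140625.
Check values of n near the boundary:
  n = 5387: C(5387, 10) = 5624406917627224603154306376491; 5624406917627224603154306376491 < 5684341886080801486968994140625? YES
  n = 5388: C(5388, 10) = 5634865093375880654852250419586; 5634865093375880654852250419586 < 5684341886080801486968994140625? YES
  n = 5389: C(5389, 10) = 5645340767466558997768874792926; 5645340767466558997768874792926 < 5684341886080801486968994140625? YES
  n = 5390: C(5390, 10) = 5655833965919099070255434039753; 5655833965919099070255434039753 < 5684341886080801486968994140625? YES
  n = 5391: C(5391, 10) = 5666344714787188828795213697883; 5666344714787188828795213697883 < 5684341886080801486968994140625? YES
  n = 5392: C(5392, 10) = 5676873040158402483252283957448; 5676873040158402483252283957448 < 5684341886080801486968994140625? YES
  n = 5393: C(5393, 10) = 5687418968154238267170642278008; 5687418968154238267170642278008 < 5684341886080801486968994140625? NO
The largest n with C(n, 10) < 5684341886080801486968994140625 is n = 5392 (where E[X] = 5676873040158402483252283957448/5684341886080801486968994140625 ≈ 0.9987). Hence R_5(10) > 5392, i.e. R_5(10) ≥ 5393.

Largest n = 5392; hence R_5(10) > 5392.


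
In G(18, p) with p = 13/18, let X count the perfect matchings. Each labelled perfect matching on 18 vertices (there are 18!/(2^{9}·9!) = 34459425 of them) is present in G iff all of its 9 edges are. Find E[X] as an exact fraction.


K_18 has 18!/(2^{9}·9!) = 34459425 labelled perfect matchings.
For each such perfect matching H, let X_H = 1 if all 9 edges of H are present in G. Then P[X_H = 1] = p^{9} = (13/18)^{9} = 10604499373/198359290368.
Summing the indicators: E[X] = Σ_H E[X_H] = 34459425 · p^{9} = 34459425 · 10604499373/198359290368 = 4511419145758525/2448880128.
Numerically: E[X] ≈ 1.84e+06.

E[X] = 34459425 · (13/18)^{9} = 4511419145758525/2448880128 ≈ 1.84e+06.


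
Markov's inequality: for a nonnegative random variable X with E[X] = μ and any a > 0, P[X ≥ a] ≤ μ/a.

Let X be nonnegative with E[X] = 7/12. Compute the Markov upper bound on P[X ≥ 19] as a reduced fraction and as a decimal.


μ = E[X] = 7/12, a = 19.
Markov: P[X ≥ 19] ≤ μ/a = (7/12)/19 = 7/228.
Numerically: ≈ 0.0307.
(Since a = 19 > μ = 0.5833, the bound 7/228 is < 1 and informative.)

P[X ≥ 19] ≤ 7/228 ≈ 0.0307.


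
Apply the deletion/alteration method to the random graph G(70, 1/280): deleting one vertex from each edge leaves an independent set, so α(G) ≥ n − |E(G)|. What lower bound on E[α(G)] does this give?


E[|E(G)|] = C(70, 2)·p = 2415 · (1/280) = 69/8.
E[α(G)] ≥ n − E[|E(G)|] = 70 − 69/8 = 491/8.
Numerically: ≈ 61.375000.
(This is only a lower bound; the true E[α(G)] may be larger.)

E[α(G)] ≥ 491/8 ≈ 61.375000.


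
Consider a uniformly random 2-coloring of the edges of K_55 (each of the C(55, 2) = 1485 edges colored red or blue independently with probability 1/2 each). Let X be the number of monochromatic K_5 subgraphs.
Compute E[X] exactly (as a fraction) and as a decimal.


Let X = Σ_S X_S over the C(55, 5) = 3478761 subsets S of size 5, where X_S = 1 if the K_5 on S is monochromatic.
For a fixed S, the K_5 on S has C(5, 2) = 10 edges. P[all 10 edges red] = (1/2)^10, and likewise for blue, so P[monochromatic] = 2·(1/2)^10 = 2^{1 − 10} = 1/512.
By linearity of expectation: E[X] = C(55, 5) · 2^{1 − 10} = 3478761 · 1/512 = 3478761/512.
Numerically: E[X] ≈ 6794.4551.

E[X] = C(55,5)·2^(1−C(5,2)) = 3478761/512 ≈ 6794.4551.


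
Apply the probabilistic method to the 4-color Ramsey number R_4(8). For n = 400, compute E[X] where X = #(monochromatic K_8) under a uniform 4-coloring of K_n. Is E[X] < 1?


E[X] = C(400, 8) · 4^{1 − 28} = 15148408086508950 · 4^{−27} = 15148408086508950/18014398509481984.
As a reduced fraction: E[X] = 7574204043254475/9007199254740992 ≈ 0.8409056.
Is E[X] < 1? YES.
Since E[X] < 1, there exists a 4-coloring of K_{400} with no monochromatic K_8; hence R_4(8) > 400.

E[X] = 7574204043254475/9007199254740992 ≈ 0.8409056; E[X] < 1, so R_4(8) > 400.


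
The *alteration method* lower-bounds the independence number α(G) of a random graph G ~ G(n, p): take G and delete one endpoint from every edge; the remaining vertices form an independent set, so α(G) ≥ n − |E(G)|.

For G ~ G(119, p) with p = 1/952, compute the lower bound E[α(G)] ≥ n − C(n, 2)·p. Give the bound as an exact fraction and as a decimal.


E[|E(G)|] = C(119, 2)·p = 7021 · (1/952) = 59/8.
E[α(G)] ≥ n − E[|E(G)|] = 119 − 59/8 = 893/8.
Numerically: ≈ 111.625.
(This is only a lower bound; the true E[α(G)] may be larger.)

E[α(G)] ≥ 893/8 ≈ 111.625.


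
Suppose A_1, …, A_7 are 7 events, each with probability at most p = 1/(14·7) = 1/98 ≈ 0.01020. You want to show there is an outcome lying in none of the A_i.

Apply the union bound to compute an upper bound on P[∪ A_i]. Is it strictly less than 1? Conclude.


Union bound: P[∪_{i=1}^{7} A_i] ≤ Σ_i P[A_i] ≤ 7·p = 7·(1/98) = 1/14.
Numerically: 1/14 ≈ 0.07143.
Is 1/14 < 1? YES.
Since P[∪ A_i] ≤ 1/14 < 1, the complement has P[∩ A_i^c] ≥ 1 − 1/14 = 13/14 > 0, so some outcome avoids every A_i.

7·p = 1/14 ≈ 0.07143; existence CERTIFIED by the union bound.


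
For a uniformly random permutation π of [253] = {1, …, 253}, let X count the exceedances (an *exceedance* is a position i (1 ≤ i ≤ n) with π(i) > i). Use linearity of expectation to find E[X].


Write X = Σ_{i=1}^{253} X_i, where X_i = 1_{π(i) > i}.
For each fixed i, π(i) is uniform over {1, …, 253} (marginal of a uniform permutation), so P[π(i) > i] = (n − i)/n. Summing: Σ_{i=1}^{253} (n − i)/n = (0 + 1 + … + 252)/253 = 253(253 − 1)/(2·253) = (253 − 1)/2.
Hence E[X] = Σ_{i=1}^{253} (253 − i)/253 = 126 ≈ 126.000.

E[X] = 126 = 126.000.


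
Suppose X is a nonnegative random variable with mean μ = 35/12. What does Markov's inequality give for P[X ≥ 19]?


μ = E[X] = 35/12, a = 19.
Markov: P[X ≥ 19] ≤ μ/a = (35/12)/19 = 35/228.
Numerically: ≈ 0.153509.
(Since a = 19 > μ = 2.916667, the bound 35/228 is < 1 and informative.)

P[X ≥ 19] ≤ 35/228 ≈ 0.153509.


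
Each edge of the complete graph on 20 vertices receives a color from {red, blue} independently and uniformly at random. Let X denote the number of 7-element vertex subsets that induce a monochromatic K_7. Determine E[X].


Let X = Σ_S X_S over the C(20, 7) = 77520 subsets S of size 7, where X_S = 1 if the K_7 on S is monochromatic.
For a fixed S, the K_7 on S has C(7, 2) = 21 edges. P[all 21 edges red] = (1/2)^21, and likewise for blue, so P[monochromatic] = 2·(1/2)^21 = 2^{1 − 21} = 1/1048576.
By linearity of expectation: E[X] = C(20, 7) · 2^{1 − 21} = 77520 · 1/1048576 = 4845/65536.
Numerically: E[X] ≈ 0.0739.

E[X] = C(20,7)·2^(1−C(7,2)) = 4845/65536 ≈ 0.0739.


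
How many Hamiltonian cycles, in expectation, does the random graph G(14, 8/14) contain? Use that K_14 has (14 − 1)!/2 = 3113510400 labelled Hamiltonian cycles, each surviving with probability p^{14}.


K_14 has (14 − 1)!/2 = 3113510400 labelled Hamiltonian cycles.
For each such Hamiltonian cycle H, let X_H = 1 if all 14 edges of H are present in G. Then P[X_H = 1] = p^{14} = (4/7)^{14} = 268435456/678223072849.
By linearity: E[X] = Σ_H E[X_H] = 3113510400 · p^{14} = 3113510400 · 268435456/678223072849 = 119396654854963200/96889010407.
Numerically: E[X] ≈ 1.232e+06.

E[X] = 3113510400 · (4/7)^{14} = 119396654854963200/96889010407 ≈ 1.232e+06.


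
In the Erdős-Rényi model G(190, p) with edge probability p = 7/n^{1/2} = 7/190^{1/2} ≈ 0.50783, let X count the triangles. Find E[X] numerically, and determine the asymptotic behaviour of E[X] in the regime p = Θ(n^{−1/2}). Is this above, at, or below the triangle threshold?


Number of potential triangles: C(190, 3) = 1125180.
Each occurs with probability p³ ≈ (0.50783)³ ≈ 1.3096755e-01.
By linearity: E[X] = C(190, 3)·p³ ≈ 1125180 · 1.3096755e-01 ≈ 147362.07311.
Since α = 1/2 < 1, p = c/n^{1/2} ≫ 1/n is above the triangle threshold p ~ 1/n. Asymptotically E[X] ~ (c³/6)·n^{3(1−α)} = (7³/6)·n^{1.5} → ∞; triangles are abundant w.h.p.

E[X] ≈ 147362.07311; in regime p = Θ(1/n^{1/2}) E[X] diverges (above the triangle threshold p ~ 1/n).


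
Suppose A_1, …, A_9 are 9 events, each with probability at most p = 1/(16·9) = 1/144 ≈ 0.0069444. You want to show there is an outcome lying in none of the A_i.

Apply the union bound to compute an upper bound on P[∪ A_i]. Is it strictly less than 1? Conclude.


Union bound: P[∪_{i=1}^{9} A_i] ≤ Σ_i P[A_i] ≤ 9·p = 9·(1/144) = 1/16.
Numerically: 1/16 ≈ 0.0625000.
Is 1/16 < 1? YES.
Since P[∪ A_i] ≤ 1/16 < 1, the complement has P[∩ A_i^c] ≥ 1 − 1/16 = 15/16 > 0, so some outcome avoids every A_i.

9·p = 1/16 ≈ 0.0625000; existence CERTIFIED by the union bound.


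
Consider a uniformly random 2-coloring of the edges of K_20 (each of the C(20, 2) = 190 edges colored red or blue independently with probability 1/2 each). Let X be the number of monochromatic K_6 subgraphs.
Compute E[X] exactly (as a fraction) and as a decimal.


Let X = Σ_S X_S over the C(20, 6) = 38760 subsets S of size 6, where X_S = 1 if the K_6 on S is monochromatic.
For a fixed S, the K_6 on S has C(6, 2) = 15 edges. P[all 15 edges red] = (1/2)^15, and likewise for blue, so P[monochromatic] = 2·(1/2)^15 = 2^{1 − 15} = 1/16384.
Summing: E[X] = C(20, 6) · 2^{1 − 15} = 38760 · 1/16384 = 4845/2048.
Numerically: E[X] ≈ 2.36572.

E[X] = C(20,6)·2^(1−C(6,2)) = 4845/2048 ≈ 2.36572.


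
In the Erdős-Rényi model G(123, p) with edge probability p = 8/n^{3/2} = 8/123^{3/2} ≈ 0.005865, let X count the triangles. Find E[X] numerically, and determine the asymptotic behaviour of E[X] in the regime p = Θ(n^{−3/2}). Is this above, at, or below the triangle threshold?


Number of potential triangles: C(123, 3) = 302621.
Each occurs with probability p³ ≈ (0.005865)³ ≈ 2.016958e-07.
By linearity: E[X] = C(123, 3)·p³ ≈ 302621 · 2.016958e-07 ≈ 0.0610.
Since α = 3/2 > 1, p = c/n^{3/2} = o(1/n) is below the triangle threshold p ~ 1/n. Asymptotically E[X] ~ (c³/6)·n^{3(1−α)} = (8³/6)·n^{-1.5} → 0, so by Markov's inequality G has no triangles w.h.p.

E[X] ≈ 0.0610; in regime p = Θ(1/n^{3/2}) E[X] tends to 0 (below the triangle threshold p ~ 1/n).


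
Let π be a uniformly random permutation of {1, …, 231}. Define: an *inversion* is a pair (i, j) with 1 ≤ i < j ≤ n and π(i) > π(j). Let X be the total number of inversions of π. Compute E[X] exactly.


Write X = Σ X_I over the C(231, 2) = 26565 pairs i < j, with X_I the indicator of one inversion.
There are 26565 indicators.
For each fixed pair i < j, the values π(i) and π(j) are two distinct elements of {1, …, 231} in uniformly random order; by symmetry P[π(i) > π(j)] = 1/2.
By linearity: E[X] = 26565 · (1/2) = C(231, 2) · (1/2) = 26565/2 = 26565/2 ≈ 13282.500.

E[X] = 26565/2 = 13282.500.
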